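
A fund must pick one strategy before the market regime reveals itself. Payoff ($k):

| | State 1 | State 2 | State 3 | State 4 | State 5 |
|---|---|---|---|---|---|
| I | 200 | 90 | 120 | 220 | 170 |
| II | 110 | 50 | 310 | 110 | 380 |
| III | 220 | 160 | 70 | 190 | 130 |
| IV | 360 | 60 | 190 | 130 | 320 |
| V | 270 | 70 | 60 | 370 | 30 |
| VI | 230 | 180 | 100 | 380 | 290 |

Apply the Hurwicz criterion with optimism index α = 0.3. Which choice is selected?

VI

I: 0.3·220 + 0.7·90 = 129
II: 0.3·380 + 0.7·50 = 149
III: 0.3·220 + 0.7·70 = 115
IV: 0.3·360 + 0.7·60 = 150
V: 0.3·370 + 0.7·30 = 132
VI: 0.3·380 + 0.7·100 = 184
Highest Hurwicz score = 184 → VI.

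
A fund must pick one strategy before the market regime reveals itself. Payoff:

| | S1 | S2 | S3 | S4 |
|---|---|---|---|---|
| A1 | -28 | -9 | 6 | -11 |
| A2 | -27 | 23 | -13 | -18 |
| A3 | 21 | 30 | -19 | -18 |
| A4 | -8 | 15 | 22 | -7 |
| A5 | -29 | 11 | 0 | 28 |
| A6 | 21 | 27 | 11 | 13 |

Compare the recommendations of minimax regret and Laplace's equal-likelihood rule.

Column bests: S1=21, S2=30, S3=22, S4=28.
A1 regrets: 49, 39, 16, 39 → max 49
A2 regrets: 48, 7, 35, 46 → max 48
A3 regrets: 0, 0, 41, 46 → max 46
A4 regrets: 29, 15, 0, 35 → max 35
A5 regrets: 50, 19, 22, 0 → max 50
A6 regrets: 0, 3, 11, 15 → max 15
Smallest max regret = 15 → A6.
Row averages: A1=-10.5, A2=-8.75, A3=3.5, A4=5.5, A5=2.5, A6=18
Highest average = 18 → A6.

minimax regret → A6; laplace → A6 (agree)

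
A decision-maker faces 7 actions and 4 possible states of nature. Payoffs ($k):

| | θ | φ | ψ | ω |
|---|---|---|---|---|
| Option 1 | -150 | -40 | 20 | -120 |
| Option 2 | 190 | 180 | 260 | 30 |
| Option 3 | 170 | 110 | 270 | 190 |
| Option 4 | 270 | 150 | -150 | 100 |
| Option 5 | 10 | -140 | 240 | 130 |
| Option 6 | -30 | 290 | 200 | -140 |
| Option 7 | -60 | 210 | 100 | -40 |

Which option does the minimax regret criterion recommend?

Column bests: θ=270, φ=290, ψ=270, ω=190.
Option 1 regrets: 420, 330, 250, 310 → max 420
Option 2 regrets: 80, 110, 10, 160 → max 160
Option 3 regrets: 100, 180, 0, 0 → max 180
Option 4 regrets: 0, 140, 420, 90 → max 420
Option 5 regrets: 260, 430, 30, 60 → max 430
Option 6 regrets: 300, 0, 70, 330 → max 330
Option 7 regrets: 330, 80, 170, 230 → max 330
Smallest max regret = 160 → Option 2.

Option 2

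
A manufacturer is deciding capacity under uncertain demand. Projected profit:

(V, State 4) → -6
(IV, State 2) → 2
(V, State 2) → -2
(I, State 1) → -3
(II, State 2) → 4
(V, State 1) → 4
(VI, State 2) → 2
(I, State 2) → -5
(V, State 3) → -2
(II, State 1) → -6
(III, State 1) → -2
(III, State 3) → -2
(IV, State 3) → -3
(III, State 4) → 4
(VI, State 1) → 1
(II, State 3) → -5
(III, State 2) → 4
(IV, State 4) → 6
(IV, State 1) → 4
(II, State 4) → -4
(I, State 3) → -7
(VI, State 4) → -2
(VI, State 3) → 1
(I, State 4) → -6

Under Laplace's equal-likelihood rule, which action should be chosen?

IV

Row averages: I=-5.25, II=-2.75, III=1, IV=2.25, V=-1.5, VI=0.5
Highest average = 2.25 → IV.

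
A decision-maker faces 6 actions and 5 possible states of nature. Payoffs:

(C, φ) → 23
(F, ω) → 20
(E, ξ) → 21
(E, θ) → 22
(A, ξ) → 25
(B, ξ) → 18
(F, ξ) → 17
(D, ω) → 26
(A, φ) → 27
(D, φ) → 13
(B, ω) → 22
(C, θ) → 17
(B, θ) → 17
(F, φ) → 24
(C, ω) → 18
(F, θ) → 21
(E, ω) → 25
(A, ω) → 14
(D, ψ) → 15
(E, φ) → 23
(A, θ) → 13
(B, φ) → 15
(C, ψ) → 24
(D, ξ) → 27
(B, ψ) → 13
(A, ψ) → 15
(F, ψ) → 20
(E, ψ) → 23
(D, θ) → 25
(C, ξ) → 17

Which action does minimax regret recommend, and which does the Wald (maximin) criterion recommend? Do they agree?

minimax regret → E; maximin → E (agree)

Column bests: θ=25, φ=27, ψ=24, ω=26, ξ=27.
A regrets: 12, 0, 9, 12, 2 → max 12
B regrets: 8, 12, 11, 4, 9 → max 12
C regrets: 8, 4, 0, 8, 10 → max 10
D regrets: 0, 14, 9, 0, 0 → max 14
E regrets: 3, 4, 1, 1, 6 → max 6
F regrets: 4, 3, 4, 6, 10 → max 10
Smallest max regret = 6 → E.
Row minima: A=13, B=13, C=17, D=13, E=21, F=17
Best worst-case = 21 → E.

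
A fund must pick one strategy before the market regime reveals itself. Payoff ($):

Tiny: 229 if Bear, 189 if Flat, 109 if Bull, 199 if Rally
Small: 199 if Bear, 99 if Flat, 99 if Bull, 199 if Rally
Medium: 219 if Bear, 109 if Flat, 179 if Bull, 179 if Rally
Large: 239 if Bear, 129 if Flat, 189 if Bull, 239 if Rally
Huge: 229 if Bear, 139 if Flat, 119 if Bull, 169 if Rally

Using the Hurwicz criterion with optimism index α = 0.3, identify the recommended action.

Tiny: 0.3·229 + 0.7·109 = 145
Small: 0.3·199 + 0.7·99 = 129
Medium: 0.3·219 + 0.7·109 = 142
Large: 0.3·239 + 0.7·129 = 162
Huge: 0.3·229 + 0.7·119 = 152
Highest Hurwicz score = 162 → Large.

Large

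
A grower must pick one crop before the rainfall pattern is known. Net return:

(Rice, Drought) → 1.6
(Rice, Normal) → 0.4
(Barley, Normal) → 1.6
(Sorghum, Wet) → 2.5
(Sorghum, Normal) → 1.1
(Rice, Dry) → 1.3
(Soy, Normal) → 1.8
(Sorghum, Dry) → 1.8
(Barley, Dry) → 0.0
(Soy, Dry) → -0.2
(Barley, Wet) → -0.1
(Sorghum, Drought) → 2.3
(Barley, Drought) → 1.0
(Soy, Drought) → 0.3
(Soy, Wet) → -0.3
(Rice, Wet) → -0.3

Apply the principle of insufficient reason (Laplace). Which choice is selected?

Sorghum

Row averages: Barley=0.625, Rice=0.75, Soy=0.4, Sorghum=1.925
Highest average = 1.925 → Sorghum.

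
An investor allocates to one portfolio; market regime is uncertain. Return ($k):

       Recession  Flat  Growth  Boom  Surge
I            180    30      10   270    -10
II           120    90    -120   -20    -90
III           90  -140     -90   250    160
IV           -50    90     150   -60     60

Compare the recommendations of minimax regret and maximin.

Column bests: Recession=180, Flat=90, Growth=150, Boom=270, Surge=160.
I regrets: 0, 60, 140, 0, 170 → max 170
II regrets: 60, 0, 270, 290, 250 → max 290
III regrets: 90, 230, 240, 20, 0 → max 240
IV regrets: 230, 0, 0, 330, 100 → max 330
Smallest max regret = 170 → I.
Row minima: I=-10, II=-120, III=-140, IV=-60
Best worst-case = -10 → I.

minimax regret → I; maximin → I (agree)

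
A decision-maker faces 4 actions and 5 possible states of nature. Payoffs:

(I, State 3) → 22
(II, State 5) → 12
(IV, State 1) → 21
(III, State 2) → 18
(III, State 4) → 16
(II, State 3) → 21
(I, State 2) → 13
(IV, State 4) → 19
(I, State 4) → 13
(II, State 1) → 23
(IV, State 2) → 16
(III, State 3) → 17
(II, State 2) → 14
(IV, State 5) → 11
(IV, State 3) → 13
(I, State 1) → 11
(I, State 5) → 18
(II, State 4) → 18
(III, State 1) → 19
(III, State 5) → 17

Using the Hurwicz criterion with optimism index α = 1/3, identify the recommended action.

III

I: 1/3·22 + 2/3·11 = 44/3
II: 1/3·23 + 2/3·12 = 47/3
III: 1/3·19 + 2/3·16 = 17
IV: 1/3·21 + 2/3·11 = 43/3
Highest Hurwicz score = 17 → III.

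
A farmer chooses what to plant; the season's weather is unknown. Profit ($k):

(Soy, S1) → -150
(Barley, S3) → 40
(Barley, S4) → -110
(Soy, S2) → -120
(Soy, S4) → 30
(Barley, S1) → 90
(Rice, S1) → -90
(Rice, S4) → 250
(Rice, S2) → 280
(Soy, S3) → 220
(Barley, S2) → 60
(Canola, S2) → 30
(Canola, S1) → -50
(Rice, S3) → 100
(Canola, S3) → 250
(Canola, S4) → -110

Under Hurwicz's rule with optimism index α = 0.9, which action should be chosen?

Rice

Rice: 0.9·280 + 0.1·(-90) = 243
Barley: 0.9·90 + 0.1·(-110) = 70
Canola: 0.9·250 + 0.1·(-110) = 214
Soy: 0.9·220 + 0.1·(-150) = 183
Highest Hurwicz score = 243 → Rice.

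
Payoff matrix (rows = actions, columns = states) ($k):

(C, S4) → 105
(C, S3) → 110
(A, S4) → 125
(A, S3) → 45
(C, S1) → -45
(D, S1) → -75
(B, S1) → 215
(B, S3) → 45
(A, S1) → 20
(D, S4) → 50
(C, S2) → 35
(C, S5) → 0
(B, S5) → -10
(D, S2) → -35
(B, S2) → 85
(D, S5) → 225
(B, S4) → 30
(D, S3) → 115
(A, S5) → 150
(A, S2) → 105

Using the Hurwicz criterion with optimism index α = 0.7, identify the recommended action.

A: 0.7·150 + 0.3·20 = 111
B: 0.7·215 + 0.3·(-10) = 147.5
C: 0.7·110 + 0.3·(-45) = 63.5
D: 0.7·225 + 0.3·(-75) = 135
Highest Hurwicz score = 147.5 → B.

B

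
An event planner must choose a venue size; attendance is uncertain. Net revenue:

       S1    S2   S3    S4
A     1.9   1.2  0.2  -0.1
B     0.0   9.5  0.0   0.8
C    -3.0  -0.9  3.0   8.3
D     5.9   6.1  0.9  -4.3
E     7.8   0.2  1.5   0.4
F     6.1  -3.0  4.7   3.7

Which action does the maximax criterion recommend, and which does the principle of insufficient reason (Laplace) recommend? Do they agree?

maximax → B; laplace → F (disagree)

Row maxima: A=1.9, B=9.5, C=8.3, D=6.1, E=7.8, F=6.1
Best best-case = 9.5 → B.
Row averages: A=0.8, B=2.575, C=1.85, D=2.15, E=2.475, F=2.875
Highest average = 2.875 → F.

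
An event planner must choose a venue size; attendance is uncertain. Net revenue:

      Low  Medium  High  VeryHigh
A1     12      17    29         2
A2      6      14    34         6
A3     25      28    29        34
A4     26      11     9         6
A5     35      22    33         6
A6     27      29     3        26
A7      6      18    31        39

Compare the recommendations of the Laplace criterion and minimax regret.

laplace → A3; minimax regret → A3 (agree)

Row averages: A1=15, A2=15, A3=29, A4=13, A5=24, A6=21.25, A7=23.5
Highest average = 29 → A3.
Column bests: Low=35, Medium=29, High=34, VeryHigh=39.
A1 regrets: 23, 12, 5, 37 → max 37
A2 regrets: 29, 15, 0, 33 → max 33
A3 regrets: 10, 1, 5, 5 → max 10
A4 regrets: 9, 18, 25, 33 → max 33
A5 regrets: 0, 7, 1, 33 → max 33
A6 regrets: 8, 0, 31, 13 → max 31
A7 regrets: 29, 11, 3, 0 → max 29
Smallest max regret = 10 → A3.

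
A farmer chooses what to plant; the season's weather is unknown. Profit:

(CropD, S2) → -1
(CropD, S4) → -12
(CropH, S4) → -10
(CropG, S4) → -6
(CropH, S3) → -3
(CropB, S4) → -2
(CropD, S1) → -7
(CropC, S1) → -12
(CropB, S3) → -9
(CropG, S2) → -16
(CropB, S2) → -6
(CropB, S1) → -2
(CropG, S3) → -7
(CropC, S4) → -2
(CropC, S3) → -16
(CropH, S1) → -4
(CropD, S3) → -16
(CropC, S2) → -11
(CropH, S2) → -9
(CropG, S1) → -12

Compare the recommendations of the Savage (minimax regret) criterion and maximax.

minimax regret → CropB; maximax → CropD (disagree)

Column bests: S1=-2, S2=-1, S3=-3, S4=-2.
CropD regrets: 5, 0, 13, 10 → max 13
CropG regrets: 10, 15, 4, 4 → max 15
CropH regrets: 2, 8, 0, 8 → max 8
CropB regrets: 0, 5, 6, 0 → max 6
CropC regrets: 10, 10, 13, 0 → max 13
Smallest max regret = 6 → CropB.
Row maxima: CropD=-1, CropG=-6, CropH=-3, CropB=-2, CropC=-2
Best best-case = -1 → CropD.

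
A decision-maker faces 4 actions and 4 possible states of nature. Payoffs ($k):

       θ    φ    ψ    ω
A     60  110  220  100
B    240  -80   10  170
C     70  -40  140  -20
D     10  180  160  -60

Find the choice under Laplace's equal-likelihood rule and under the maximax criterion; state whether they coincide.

laplace → A; maximax → B (disagree)

Row averages: A=122.5, B=85, C=37.5, D=72.5
Highest average = 122.5 → A.
Row maxima: A=220, B=240, C=140, D=180
Best best-case = 240 → B.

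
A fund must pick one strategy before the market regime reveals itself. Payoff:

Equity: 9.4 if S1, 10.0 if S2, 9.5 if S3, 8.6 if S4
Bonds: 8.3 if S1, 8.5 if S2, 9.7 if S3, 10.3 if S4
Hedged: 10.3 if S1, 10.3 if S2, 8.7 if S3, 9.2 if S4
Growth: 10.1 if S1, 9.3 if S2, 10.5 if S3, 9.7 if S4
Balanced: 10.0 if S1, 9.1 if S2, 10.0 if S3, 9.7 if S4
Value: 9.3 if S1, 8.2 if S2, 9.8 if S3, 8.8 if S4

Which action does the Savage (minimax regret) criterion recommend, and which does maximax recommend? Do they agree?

minimax regret → Growth; maximax → Growth (agree)

Column bests: S1=10.3, S2=10.3, S3=10.5, S4=10.3.
Equity regrets: 0.9, 0.3, 1.0, 1.7 → max 1.7
Bonds regrets: 2.0, 1.8, 0.8, 0.0 → max 2.0
Hedged regrets: 0.0, 0.0, 1.8, 1.1 → max 1.8
Growth regrets: 0.2, 1.0, 0.0, 0.6 → max 1.0
Balanced regrets: 0.3, 1.2, 0.5, 0.6 → max 1.2
Value regrets: 1.0, 2.1, 0.7, 1.5 → max 2.1
Smallest max regret = 1.0 → Growth.
Row maxima: Equity=10.0, Bonds=10.3, Hedged=10.3, Growth=10.5, Balanced=10.0, Value=9.8
Best best-case = 10.5 → Growth.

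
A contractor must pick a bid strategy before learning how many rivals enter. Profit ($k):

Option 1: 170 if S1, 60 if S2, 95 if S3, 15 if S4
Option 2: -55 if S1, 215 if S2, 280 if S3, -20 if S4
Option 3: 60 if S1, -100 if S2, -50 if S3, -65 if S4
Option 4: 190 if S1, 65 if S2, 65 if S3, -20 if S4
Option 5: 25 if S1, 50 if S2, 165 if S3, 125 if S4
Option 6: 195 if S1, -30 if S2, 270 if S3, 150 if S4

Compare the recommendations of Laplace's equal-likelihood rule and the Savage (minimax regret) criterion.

laplace → Option 6; minimax regret → Option 5 (disagree)

Row averages: Option 1=85, Option 2=105, Option 3=-38.75, Option 4=75, Option 5=91.25, Option 6=146.25
Highest average = 146.25 → Option 6.
Column bests: S1=195, S2=215, S3=280, S4=150.
Option 1 regrets: 25, 155, 185, 135 → max 185
Option 2 regrets: 250, 0, 0, 170 → max 250
Option 3 regrets: 135, 315, 330, 215 → max 330
Option 4 regrets: 5, 150, 215, 170 → max 215
Option 5 regrets: 170, 165, 115, 25 → max 170
Option 6 regrets: 0, 245, 10, 0 → max 245
Smallest max regret = 170 → Option 5.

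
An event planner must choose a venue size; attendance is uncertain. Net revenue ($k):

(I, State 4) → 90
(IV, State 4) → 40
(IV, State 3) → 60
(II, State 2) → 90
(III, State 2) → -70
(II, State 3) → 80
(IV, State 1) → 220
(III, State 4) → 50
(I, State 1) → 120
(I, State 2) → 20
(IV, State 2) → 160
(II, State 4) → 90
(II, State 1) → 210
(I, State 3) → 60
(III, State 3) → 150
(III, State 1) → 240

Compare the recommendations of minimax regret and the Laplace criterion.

minimax regret → II; laplace → IV (disagree)

Column bests: State 1=240, State 2=160, State 3=150, State 4=90.
I regrets: 120, 140, 90, 0 → max 140
II regrets: 30, 70, 70, 0 → max 70
III regrets: 0, 230, 0, 40 → max 230
IV regrets: 20, 0, 90, 50 → max 90
Smallest max regret = 70 → II.
Row averages: I=72.5, II=117.5, III=92.5, IV=120
Highest average = 120 → IV.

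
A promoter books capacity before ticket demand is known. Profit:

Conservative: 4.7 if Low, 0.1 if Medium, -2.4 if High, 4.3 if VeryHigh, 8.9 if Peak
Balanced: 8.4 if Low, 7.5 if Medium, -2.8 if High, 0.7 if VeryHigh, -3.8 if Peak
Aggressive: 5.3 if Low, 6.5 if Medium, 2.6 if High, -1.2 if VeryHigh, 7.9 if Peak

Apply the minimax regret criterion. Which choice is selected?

Aggressive

Column bests: Low=8.4, Medium=7.5, High=2.6, VeryHigh=4.3, Peak=8.9.
Conservative regrets: 3.7, 7.4, 5.0, 0.0, 0.0 → max 7.4
Balanced regrets: 0.0, 0.0, 5.4, 3.6, 12.7 → max 12.7
Aggressive regrets: 3.1, 1.0, 0.0, 5.5, 1.0 → max 5.5
Smallest max regret = 5.5 → Aggressive.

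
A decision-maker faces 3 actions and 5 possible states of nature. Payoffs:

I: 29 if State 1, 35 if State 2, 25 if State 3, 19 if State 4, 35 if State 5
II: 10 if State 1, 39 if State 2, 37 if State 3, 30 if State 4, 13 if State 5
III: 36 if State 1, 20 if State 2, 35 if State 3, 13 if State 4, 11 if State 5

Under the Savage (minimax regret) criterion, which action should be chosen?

Column bests: State 1=36, State 2=39, State 3=37, State 4=30, State 5=35.
I regrets: 7, 4, 12, 11, 0 → max 12
II regrets: 26, 0, 0, 0, 22 → max 26
III regrets: 0, 19, 2, 17, 24 → max 24
Smallest max regret = 12 → I.

I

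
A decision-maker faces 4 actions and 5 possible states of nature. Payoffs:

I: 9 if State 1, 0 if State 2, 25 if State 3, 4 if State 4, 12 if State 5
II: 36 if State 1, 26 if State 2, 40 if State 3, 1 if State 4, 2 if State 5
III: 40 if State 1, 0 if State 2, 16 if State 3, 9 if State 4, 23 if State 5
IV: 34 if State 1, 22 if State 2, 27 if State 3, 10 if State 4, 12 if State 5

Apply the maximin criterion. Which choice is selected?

Row minima: I=0, II=1, III=0, IV=10
Best worst-case = 10 → IV.

IV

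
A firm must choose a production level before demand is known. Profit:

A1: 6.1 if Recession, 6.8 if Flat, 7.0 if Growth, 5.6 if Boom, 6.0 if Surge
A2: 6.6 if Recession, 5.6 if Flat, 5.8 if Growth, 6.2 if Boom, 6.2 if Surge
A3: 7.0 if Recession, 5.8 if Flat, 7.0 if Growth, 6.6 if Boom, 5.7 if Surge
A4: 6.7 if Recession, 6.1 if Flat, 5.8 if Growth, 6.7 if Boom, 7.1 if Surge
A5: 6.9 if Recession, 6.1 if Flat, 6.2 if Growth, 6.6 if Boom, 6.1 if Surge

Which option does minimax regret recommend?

A5

Column bests: Recession=7.0, Flat=6.8, Growth=7.0, Boom=6.7, Surge=7.1.
A1 regrets: 0.9, 0.0, 0.0, 1.1, 1.1 → max 1.1
A2 regrets: 0.4, 1.2, 1.2, 0.5, 0.9 → max 1.2
A3 regrets: 0.0, 1.0, 0.0, 0.1, 1.4 → max 1.4
A4 regrets: 0.3, 0.7, 1.2, 0.0, 0.0 → max 1.2
A5 regrets: 0.1, 0.7, 0.8, 0.1, 1.0 → max 1.0
Smallest max regret = 1.0 → A5.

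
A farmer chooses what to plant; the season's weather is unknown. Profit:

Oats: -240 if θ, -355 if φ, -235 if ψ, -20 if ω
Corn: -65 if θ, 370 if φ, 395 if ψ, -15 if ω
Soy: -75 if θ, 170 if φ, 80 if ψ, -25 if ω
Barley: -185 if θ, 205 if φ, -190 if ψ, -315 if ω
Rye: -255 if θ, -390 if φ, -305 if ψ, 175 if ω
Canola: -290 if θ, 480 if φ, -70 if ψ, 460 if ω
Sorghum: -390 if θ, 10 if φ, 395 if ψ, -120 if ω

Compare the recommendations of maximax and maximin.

Row maxima: Oats=-20, Corn=395, Soy=170, Barley=205, Rye=175, Canola=480, Sorghum=395
Best best-case = 480 → Canola.
Row minima: Oats=-355, Corn=-65, Soy=-75, Barley=-315, Rye=-390, Canola=-290, Sorghum=-390
Best worst-case = -65 → Corn.

maximax → Canola; maximin → Corn (disagree)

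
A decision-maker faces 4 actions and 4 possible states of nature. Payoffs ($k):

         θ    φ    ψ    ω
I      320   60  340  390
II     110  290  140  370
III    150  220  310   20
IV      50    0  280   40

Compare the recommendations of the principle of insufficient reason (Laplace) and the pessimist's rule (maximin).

Row averages: I=277.5, II=227.5, III=175, IV=92.5
Highest average = 277.5 → I.
Row minima: I=60, II=110, III=20, IV=0
Best worst-case = 110 → II.

laplace → I; maximin → II (disagree)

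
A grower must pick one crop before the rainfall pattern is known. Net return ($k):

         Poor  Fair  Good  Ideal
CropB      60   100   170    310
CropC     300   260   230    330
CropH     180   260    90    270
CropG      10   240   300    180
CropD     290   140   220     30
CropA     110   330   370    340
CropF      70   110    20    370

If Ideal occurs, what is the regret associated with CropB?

Best payoff under Ideal is 370.
Regret = 370 − 310 = 60.

60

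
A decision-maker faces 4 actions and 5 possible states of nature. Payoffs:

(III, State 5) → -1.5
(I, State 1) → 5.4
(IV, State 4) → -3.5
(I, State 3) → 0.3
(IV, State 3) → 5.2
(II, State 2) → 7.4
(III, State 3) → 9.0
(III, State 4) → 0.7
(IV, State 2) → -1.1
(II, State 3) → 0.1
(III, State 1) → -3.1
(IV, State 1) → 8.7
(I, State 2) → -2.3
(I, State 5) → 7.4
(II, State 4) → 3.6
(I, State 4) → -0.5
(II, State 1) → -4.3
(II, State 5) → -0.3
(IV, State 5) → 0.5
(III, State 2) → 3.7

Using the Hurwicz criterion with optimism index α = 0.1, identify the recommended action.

I: 0.1·7.4 + 0.9·(-2.3) = -1.33
II: 0.1·7.4 + 0.9·(-4.3) = -3.13
III: 0.1·9.0 + 0.9·(-3.1) = -1.89
IV: 0.1·8.7 + 0.9·(-3.5) = -2.28
Highest Hurwicz score = -1.33 → I.

I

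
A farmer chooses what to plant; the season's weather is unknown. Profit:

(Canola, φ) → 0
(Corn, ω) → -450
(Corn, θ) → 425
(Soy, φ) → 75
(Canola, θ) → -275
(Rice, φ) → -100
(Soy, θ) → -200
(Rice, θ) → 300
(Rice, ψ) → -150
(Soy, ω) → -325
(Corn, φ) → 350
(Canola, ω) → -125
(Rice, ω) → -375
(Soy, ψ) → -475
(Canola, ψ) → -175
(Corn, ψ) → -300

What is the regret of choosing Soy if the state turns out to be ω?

Best payoff under ω is -125.
Regret = -125 − (-325) = 200.

200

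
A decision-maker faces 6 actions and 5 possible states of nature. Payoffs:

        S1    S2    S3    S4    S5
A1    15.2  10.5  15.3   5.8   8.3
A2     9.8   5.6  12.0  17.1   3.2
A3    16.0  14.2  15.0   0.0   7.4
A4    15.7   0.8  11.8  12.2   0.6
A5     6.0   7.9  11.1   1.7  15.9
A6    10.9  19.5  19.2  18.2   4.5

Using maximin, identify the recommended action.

Row minima: A1=5.8, A2=3.2, A3=0.0, A4=0.6, A5=1.7, A6=4.5
Best worst-case = 5.8 → A1.

A1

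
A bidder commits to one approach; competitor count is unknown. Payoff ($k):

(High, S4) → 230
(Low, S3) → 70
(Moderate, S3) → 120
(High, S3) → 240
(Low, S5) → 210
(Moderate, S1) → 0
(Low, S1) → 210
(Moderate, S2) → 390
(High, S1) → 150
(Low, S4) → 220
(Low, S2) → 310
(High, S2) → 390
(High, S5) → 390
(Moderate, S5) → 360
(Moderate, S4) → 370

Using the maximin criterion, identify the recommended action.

Row minima: Low=70, Moderate=0, High=150
Best worst-case = 150 → High.

High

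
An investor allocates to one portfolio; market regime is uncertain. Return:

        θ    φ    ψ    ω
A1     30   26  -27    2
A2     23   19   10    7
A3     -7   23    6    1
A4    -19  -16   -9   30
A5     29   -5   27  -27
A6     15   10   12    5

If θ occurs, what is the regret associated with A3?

Best payoff under θ is 30.
Regret = 30 − (-7) = 37.

37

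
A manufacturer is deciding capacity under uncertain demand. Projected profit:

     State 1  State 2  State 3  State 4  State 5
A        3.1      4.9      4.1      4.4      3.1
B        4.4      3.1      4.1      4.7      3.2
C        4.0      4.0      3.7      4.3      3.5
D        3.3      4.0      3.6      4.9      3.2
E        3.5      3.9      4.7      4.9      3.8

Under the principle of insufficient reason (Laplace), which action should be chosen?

Row averages: A=3.92, B=3.9, C=3.9, D=3.8, E=4.16
Highest average = 4.16 → E.

E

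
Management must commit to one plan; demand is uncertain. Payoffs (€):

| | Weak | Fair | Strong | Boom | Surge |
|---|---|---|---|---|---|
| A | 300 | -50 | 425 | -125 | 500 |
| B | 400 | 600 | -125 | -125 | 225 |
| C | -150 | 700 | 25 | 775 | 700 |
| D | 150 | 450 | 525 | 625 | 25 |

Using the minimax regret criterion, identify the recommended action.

Column bests: Weak=400, Fair=700, Strong=525, Boom=775, Surge=700.
A regrets: 100, 750, 100, 900, 200 → max 900
B regrets: 0, 100, 650, 900, 475 → max 900
C regrets: 550, 0, 500, 0, 0 → max 550
D regrets: 250, 250, 0, 150, 675 → max 675
Smallest max regret = 550 → C.

C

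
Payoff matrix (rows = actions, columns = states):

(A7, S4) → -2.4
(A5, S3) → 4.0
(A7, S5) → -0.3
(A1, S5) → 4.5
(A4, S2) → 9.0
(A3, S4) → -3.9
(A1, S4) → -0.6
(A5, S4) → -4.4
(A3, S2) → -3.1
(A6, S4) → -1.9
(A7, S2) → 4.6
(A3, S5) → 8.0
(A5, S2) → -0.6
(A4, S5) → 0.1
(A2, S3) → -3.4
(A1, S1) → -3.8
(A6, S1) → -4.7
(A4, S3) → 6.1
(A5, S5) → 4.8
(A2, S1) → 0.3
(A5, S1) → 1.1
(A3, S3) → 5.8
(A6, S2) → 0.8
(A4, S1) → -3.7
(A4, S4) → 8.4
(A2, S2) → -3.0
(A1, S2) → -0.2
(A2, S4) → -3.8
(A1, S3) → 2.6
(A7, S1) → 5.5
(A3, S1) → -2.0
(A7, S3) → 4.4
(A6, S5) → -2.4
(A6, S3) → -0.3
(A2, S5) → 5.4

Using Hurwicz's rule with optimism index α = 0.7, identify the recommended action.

A4

A1: 0.7·4.5 + 0.3·(-3.8) = 2.01
A2: 0.7·5.4 + 0.3·(-3.8) = 2.64
A3: 0.7·8.0 + 0.3·(-3.9) = 4.43
A4: 0.7·9.0 + 0.3·(-3.7) = 5.19
A5: 0.7·4.8 + 0.3·(-4.4) = 2.04
A6: 0.7·0.8 + 0.3·(-4.7) = -0.85
A7: 0.7·5.5 + 0.3·(-2.4) = 3.13
Highest Hurwicz score = 5.19 → A4.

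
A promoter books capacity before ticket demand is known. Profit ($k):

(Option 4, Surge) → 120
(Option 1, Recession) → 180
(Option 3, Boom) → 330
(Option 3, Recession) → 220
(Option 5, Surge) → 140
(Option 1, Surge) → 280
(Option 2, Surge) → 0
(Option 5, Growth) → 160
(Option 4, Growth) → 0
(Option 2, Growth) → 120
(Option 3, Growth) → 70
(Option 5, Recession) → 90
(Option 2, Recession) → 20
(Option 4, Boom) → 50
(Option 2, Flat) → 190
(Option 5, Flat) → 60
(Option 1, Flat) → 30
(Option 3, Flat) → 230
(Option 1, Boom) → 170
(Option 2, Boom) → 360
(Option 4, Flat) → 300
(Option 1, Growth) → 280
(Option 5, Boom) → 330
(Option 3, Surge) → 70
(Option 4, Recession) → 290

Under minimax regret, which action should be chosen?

Column bests: Recession=290, Flat=300, Growth=280, Boom=360, Surge=280.
Option 1 regrets: 110, 270, 0, 190, 0 → max 270
Option 2 regrets: 270, 110, 160, 0, 280 → max 280
Option 3 regrets: 70, 70, 210, 30, 210 → max 210
Option 4 regrets: 0, 0, 280, 310, 160 → max 310
Option 5 regrets: 200, 240, 120, 30, 140 → max 240
Smallest max regret = 210 → Option 3.

Option 3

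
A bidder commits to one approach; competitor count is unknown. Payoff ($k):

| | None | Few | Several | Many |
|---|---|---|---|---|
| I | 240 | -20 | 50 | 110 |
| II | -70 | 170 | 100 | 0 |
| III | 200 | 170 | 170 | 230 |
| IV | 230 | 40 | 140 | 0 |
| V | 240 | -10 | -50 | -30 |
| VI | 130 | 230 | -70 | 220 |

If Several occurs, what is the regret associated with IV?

Best payoff under Several is 170.
Regret = 170 − 140 = 30.

30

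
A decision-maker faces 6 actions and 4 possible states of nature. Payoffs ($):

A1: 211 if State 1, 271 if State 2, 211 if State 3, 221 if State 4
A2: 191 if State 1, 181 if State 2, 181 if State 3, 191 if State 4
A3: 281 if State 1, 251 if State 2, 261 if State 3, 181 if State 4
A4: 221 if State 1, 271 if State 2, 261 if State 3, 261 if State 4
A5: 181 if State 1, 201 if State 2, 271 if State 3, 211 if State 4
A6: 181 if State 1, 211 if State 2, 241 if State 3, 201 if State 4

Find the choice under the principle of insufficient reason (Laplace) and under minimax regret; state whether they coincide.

Row averages: A1=228.5, A2=186, A3=243.5, A4=253.5, A5=216, A6=208.5
Highest average = 253.5 → A4.
Column bests: State 1=281, State 2=271, State 3=271, State 4=261.
A1 regrets: 70, 0, 60, 40 → max 70
A2 regrets: 90, 90, 90, 70 → max 90
A3 regrets: 0, 20, 10, 80 → max 80
A4 regrets: 60, 0, 10, 0 → max 60
A5 regrets: 100, 70, 0, 50 → max 100
A6 regrets: 100, 60, 30, 60 → max 100
Smallest max regret = 60 → A4.

laplace → A4; minimax regret → A4 (agree)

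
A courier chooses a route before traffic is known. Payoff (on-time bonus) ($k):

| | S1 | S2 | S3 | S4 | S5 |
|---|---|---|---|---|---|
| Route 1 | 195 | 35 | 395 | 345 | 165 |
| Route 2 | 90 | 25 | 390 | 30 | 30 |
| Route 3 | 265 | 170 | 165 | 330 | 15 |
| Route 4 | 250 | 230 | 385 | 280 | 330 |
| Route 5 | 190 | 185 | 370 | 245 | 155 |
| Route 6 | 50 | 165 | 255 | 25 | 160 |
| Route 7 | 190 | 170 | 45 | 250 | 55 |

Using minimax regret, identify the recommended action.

Column bests: S1=265, S2=230, S3=395, S4=345, S5=330.
Route 1 regrets: 70, 195, 0, 0, 165 → max 195
Route 2 regrets: 175, 205, 5, 315, 300 → max 315
Route 3 regrets: 0, 60, 230, 15, 315 → max 315
Route 4 regrets: 15, 0, 10, 65, 0 → max 65
Route 5 regrets: 75, 45, 25, 100, 175 → max 175
Route 6 regrets: 215, 65, 140, 320, 170 → max 320
Route 7 regrets: 75, 60, 350, 95, 275 → max 350
Smallest max regret = 65 → Route 4.

Route 4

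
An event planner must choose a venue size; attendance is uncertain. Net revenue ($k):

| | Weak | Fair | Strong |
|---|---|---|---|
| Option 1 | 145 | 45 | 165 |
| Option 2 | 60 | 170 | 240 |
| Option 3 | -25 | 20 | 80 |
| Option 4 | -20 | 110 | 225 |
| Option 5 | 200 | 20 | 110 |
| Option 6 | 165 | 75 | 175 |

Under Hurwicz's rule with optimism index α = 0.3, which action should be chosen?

Option 2

Option 1: 0.3·165 + 0.7·45 = 81
Option 2: 0.3·240 + 0.7·60 = 114
Option 3: 0.3·80 + 0.7·(-25) = 6.5
Option 4: 0.3·225 + 0.7·(-20) = 53.5
Option 5: 0.3·200 + 0.7·20 = 74
Option 6: 0.3·175 + 0.7·75 = 105
Highest Hurwicz score = 114 → Option 2.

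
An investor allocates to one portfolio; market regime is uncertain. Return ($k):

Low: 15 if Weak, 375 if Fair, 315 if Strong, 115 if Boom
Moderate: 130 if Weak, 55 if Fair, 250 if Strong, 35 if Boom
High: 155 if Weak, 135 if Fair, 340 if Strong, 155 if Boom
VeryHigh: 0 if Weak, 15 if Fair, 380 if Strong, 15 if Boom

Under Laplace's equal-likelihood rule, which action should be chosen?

Row averages: Low=205, Moderate=117.5, High=196.25, VeryHigh=102.5
Highest average = 205 → Low.

Low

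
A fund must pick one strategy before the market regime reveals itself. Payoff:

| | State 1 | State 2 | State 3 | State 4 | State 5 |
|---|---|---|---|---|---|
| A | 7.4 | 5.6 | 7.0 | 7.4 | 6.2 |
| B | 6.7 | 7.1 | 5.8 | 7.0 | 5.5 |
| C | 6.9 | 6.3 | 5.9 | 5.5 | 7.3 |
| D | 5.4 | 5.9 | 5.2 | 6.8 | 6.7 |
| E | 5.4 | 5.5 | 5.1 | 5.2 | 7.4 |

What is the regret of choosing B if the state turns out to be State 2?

0.0

Best payoff under State 2 is 7.1.
Regret = 7.1 − 7.1 = 0.0.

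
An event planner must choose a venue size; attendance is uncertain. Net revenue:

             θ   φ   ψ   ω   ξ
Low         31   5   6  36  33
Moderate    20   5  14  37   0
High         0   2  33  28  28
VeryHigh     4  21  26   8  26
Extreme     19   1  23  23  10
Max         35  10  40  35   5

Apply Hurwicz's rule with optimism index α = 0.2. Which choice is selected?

Low: 0.2·36 + 0.8·5 = 11.2
Moderate: 0.2·37 + 0.8·0 = 7.4
High: 0.2·33 + 0.8·0 = 6.6
VeryHigh: 0.2·26 + 0.8·4 = 8.4
Extreme: 0.2·23 + 0.8·1 = 5.4
Max: 0.2·40 + 0.8·5 = 12
Highest Hurwicz score = 12 → Max.

Max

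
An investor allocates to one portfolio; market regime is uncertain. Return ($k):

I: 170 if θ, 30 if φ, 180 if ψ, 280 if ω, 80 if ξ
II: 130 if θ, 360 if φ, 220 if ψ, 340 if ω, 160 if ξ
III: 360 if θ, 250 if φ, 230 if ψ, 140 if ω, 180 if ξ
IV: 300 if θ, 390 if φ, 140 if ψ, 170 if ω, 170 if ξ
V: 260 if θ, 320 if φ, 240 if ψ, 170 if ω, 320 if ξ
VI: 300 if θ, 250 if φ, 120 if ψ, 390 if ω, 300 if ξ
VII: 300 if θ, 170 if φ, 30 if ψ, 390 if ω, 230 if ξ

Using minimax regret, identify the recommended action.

Column bests: θ=360, φ=390, ψ=240, ω=390, ξ=320.
I regrets: 190, 360, 60, 110, 240 → max 360
II regrets: 230, 30, 20, 50, 160 → max 230
III regrets: 0, 140, 10, 250, 140 → max 250
IV regrets: 60, 0, 100, 220, 150 → max 220
V regrets: 100, 70, 0, 220, 0 → max 220
VI regrets: 60, 140, 120, 0, 20 → max 140
VII regrets: 60, 220, 210, 0, 90 → max 220
Smallest max regret = 140 → VI.

VI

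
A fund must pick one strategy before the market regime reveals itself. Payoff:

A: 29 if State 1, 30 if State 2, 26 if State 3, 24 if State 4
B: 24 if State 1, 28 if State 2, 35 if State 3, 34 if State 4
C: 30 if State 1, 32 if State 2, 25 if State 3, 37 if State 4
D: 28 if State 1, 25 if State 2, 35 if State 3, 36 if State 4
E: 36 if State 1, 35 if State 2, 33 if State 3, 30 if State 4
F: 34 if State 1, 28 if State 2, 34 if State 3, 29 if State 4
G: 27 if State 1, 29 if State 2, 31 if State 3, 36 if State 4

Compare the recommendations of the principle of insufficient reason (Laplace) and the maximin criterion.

Row averages: A=27.25, B=30.25, C=31, D=31, E=33.5, F=31.25, G=30.75
Highest average = 33.5 → E.
Row minima: A=24, B=24, C=25, D=25, E=30, F=28, G=27
Best worst-case = 30 → E.

laplace → E; maximin → E (agree)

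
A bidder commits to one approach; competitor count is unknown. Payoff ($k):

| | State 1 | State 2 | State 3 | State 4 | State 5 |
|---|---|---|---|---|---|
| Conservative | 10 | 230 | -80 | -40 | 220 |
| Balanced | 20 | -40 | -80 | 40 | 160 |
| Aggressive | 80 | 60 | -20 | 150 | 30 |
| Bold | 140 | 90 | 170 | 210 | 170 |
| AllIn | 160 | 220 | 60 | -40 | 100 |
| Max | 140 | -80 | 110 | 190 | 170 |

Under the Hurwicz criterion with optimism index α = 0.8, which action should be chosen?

Bold

Conservative: 0.8·230 + 0.2·(-80) = 168
Balanced: 0.8·160 + 0.2·(-80) = 112
Aggressive: 0.8·150 + 0.2·(-20) = 116
Bold: 0.8·210 + 0.2·90 = 186
AllIn: 0.8·220 + 0.2·(-40) = 168
Max: 0.8·190 + 0.2·(-80) = 136
Highest Hurwicz score = 186 → Bold.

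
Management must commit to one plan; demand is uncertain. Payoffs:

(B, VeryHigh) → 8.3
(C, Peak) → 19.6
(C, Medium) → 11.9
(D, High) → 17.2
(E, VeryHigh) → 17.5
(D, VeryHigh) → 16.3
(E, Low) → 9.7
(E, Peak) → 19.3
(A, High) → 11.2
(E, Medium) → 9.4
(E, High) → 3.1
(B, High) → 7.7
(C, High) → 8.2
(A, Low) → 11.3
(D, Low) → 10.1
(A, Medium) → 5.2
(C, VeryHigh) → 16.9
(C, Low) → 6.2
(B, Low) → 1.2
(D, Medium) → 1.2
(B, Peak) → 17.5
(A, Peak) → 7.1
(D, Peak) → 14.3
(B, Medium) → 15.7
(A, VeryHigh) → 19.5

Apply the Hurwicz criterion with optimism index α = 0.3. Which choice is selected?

A: 0.3·19.5 + 0.7·5.2 = 9.49
B: 0.3·17.5 + 0.7·1.2 = 6.09
C: 0.3·19.6 + 0.7·6.2 = 10.22
D: 0.3·17.2 + 0.7·1.2 = 6
E: 0.3·19.3 + 0.7·3.1 = 7.96
Highest Hurwicz score = 10.22 → C.

C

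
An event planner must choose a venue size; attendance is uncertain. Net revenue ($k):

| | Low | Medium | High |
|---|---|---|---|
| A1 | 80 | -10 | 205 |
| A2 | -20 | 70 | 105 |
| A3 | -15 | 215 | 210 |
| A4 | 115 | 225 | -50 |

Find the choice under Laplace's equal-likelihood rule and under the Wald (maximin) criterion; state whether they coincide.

laplace → A3; maximin → A1 (disagree)

Row averages: A1=275/3, A2=155/3, A3=410/3, A4=290/3
Highest average = 410/3 → A3.
Row minima: A1=-10, A2=-20, A3=-15, A4=-50
Best worst-case = -10 → A1.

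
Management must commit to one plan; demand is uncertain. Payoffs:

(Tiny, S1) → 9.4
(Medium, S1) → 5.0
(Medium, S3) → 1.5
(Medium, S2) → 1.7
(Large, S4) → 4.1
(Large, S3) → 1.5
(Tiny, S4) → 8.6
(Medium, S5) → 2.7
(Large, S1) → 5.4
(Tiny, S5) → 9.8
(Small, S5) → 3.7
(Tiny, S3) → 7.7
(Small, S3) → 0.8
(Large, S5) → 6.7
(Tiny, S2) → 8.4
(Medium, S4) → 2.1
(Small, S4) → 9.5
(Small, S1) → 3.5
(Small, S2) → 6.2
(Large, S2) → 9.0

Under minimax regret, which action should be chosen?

Tiny

Column bests: S1=9.4, S2=9.0, S3=7.7, S4=9.5, S5=9.8.
Tiny regrets: 0.0, 0.6, 0.0, 0.9, 0.0 → max 0.9
Small regrets: 5.9, 2.8, 6.9, 0.0, 6.1 → max 6.9
Medium regrets: 4.4, 7.3, 6.2, 7.4, 7.1 → max 7.4
Large regrets: 4.0, 0.0, 6.2, 5.4, 3.1 → max 6.2
Smallest max regret = 0.9 → Tiny.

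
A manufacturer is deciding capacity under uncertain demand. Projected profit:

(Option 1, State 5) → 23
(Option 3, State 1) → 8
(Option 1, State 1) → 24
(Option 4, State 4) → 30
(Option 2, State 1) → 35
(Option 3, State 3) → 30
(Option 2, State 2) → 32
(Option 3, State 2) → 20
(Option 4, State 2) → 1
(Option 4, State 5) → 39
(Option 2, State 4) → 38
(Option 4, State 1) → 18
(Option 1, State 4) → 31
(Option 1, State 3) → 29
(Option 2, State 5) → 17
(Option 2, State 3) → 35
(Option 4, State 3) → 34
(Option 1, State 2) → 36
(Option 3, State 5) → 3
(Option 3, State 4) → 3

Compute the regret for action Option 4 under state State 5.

Best payoff under State 5 is 39.
Regret = 39 − 39 = 0.

0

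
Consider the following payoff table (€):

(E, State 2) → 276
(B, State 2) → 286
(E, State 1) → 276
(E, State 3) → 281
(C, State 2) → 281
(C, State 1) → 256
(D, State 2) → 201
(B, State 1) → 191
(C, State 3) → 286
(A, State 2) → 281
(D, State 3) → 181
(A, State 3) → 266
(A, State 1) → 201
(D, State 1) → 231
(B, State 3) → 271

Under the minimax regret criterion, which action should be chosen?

E

Column bests: State 1=276, State 2=286, State 3=286.
A regrets: 75, 5, 20 → max 75
B regrets: 85, 0, 15 → max 85
C regrets: 20, 5, 0 → max 20
D regrets: 45, 85, 105 → max 105
E regrets: 0, 10, 5 → max 10
Smallest max regret = 10 → E.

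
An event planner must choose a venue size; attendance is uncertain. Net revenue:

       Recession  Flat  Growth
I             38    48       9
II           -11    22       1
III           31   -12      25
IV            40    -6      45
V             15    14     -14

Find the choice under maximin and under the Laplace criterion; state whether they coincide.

Row minima: I=9, II=-11, III=-12, IV=-6, V=-14
Best worst-case = 9 → I.
Row averages: I=95/3, II=4, III=44/3, IV=79/3, V=5
Highest average = 95/3 → I.

maximin → I; laplace → I (agree)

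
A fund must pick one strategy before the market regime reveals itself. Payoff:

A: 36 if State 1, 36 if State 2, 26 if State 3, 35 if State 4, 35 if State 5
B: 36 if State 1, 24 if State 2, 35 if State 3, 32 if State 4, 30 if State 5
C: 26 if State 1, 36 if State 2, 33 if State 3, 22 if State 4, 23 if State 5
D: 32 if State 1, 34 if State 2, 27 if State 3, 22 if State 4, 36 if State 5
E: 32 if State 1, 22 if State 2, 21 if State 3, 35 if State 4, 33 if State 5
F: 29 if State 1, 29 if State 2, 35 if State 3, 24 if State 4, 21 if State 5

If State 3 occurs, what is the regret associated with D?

8

Best payoff under State 3 is 35.
Regret = 35 − 27 = 8.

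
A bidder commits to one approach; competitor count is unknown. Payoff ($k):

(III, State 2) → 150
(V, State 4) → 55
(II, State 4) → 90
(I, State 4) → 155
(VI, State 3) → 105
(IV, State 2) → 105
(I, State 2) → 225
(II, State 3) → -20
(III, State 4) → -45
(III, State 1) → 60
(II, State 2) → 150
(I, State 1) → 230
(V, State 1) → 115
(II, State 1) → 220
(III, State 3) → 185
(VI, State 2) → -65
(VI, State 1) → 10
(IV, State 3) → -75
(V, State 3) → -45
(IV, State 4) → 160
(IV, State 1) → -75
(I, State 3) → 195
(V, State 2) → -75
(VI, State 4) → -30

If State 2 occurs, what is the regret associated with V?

300

Best payoff under State 2 is 225.
Regret = 225 − (-75) = 300.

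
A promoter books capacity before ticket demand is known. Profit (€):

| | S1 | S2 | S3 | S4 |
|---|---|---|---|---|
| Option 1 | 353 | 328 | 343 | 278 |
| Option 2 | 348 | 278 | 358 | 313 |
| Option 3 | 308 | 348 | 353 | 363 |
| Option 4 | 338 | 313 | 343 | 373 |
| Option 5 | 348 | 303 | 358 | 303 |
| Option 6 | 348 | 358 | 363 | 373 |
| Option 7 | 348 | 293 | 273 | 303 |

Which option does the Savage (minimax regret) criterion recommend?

Column bests: S1=353, S2=358, S3=363, S4=373.
Option 1 regrets: 0, 30, 20, 95 → max 95
Option 2 regrets: 5, 80, 5, 60 → max 80
Option 3 regrets: 45, 10, 10, 10 → max 45
Option 4 regrets: 15, 45, 20, 0 → max 45
Option 5 regrets: 5, 55, 5, 70 → max 70
Option 6 regrets: 5, 0, 0, 0 → max 5
Option 7 regrets: 5, 65, 90, 70 → max 90
Smallest max regret = 5 → Option 6.

Option 6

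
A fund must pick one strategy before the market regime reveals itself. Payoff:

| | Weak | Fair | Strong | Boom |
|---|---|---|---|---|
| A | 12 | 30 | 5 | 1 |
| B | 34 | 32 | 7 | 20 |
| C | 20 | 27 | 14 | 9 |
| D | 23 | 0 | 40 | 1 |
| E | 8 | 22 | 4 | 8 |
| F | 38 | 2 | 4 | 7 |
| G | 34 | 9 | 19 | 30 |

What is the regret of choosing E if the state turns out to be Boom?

22

Best payoff under Boom is 30.
Regret = 30 − 8 = 22.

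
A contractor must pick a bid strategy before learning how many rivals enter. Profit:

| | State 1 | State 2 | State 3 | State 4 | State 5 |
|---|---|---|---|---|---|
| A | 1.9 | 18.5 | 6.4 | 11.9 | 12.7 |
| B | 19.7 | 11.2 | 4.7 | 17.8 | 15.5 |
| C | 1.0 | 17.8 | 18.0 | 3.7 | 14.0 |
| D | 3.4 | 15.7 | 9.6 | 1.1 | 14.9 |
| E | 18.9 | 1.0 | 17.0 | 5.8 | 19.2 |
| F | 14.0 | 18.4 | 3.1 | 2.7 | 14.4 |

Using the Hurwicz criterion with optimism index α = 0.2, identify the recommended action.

B

A: 0.2·18.5 + 0.8·1.9 = 5.22
B: 0.2·19.7 + 0.8·4.7 = 7.7
C: 0.2·18.0 + 0.8·1.0 = 4.4
D: 0.2·15.7 + 0.8·1.1 = 4.02
E: 0.2·19.2 + 0.8·1.0 = 4.64
F: 0.2·18.4 + 0.8·2.7 = 5.84
Highest Hurwicz score = 7.7 → B.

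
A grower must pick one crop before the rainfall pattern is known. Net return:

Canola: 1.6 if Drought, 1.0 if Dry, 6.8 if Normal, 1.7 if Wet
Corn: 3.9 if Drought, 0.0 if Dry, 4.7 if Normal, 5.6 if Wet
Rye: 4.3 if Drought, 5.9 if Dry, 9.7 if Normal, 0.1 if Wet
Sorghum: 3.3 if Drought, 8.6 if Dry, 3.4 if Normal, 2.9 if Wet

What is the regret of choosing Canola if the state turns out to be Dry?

7.6

Best payoff under Dry is 8.6.
Regret = 8.6 − 1.0 = 7.6.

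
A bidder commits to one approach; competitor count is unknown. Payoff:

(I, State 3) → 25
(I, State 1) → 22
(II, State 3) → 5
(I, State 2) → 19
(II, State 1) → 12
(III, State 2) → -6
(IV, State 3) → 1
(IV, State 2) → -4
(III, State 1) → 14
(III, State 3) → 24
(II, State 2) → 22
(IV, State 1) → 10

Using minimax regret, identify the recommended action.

Column bests: State 1=22, State 2=22, State 3=25.
I regrets: 0, 3, 0 → max 3
II regrets: 10, 0, 20 → max 20
III regrets: 8, 28, 1 → max 28
IV regrets: 12, 26, 24 → max 26
Smallest max regret = 3 → I.

I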